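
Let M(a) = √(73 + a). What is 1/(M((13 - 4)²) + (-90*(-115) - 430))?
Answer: 4960/49203123 - √154/98406246 ≈ 0.00010068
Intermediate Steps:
1/(M((13 - 4)²) + (-90*(-115) - 430)) = 1/(√(73 + (13 - 4)²) + (-90*(-115) - 430)) = 1/(√(73 + 9²) + (10350 - 430)) = 1/(√(73 + 81) + 9920) = 1/(√154 + 9920) = 1/(9920 + √154)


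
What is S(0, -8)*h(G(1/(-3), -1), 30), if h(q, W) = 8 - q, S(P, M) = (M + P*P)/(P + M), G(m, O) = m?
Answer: 25/3 ≈ 8.3333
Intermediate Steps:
S(P, M) = (M + P**2)/(M + P)
S(0, -8)*h(G(1/(-3), -1), 30) = ((-8 + 0**2)/(-8 + 0))*(8 - 1/(-3)) = ((-8 + 0)/(-8))*(8 - 1*(-1/3)) = (-1/8*(-8))*(8 + 1/3) = 1*(25/3) = 25/3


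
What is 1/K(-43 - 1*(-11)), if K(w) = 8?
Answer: ⅛ ≈ 0.12500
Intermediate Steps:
1/K(-43 - 1*(-11)) = 1/8 = ⅛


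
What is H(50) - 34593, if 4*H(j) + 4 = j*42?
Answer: -34069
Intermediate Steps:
H(j) = -1 + 21*j/2 (H(j) = -1 + (j*42)/4 = -1 + (42*j)/4 = -1 + 21*j/2)
H(50) - 34593 = (-1 + (21/2)*50) - 34593 = (-1 + 525) - 34593 = 524 - 34593 = -34069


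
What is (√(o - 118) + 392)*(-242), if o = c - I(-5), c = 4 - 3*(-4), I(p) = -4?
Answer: -94864 - 1694*I*√2 ≈ -94864.0 - 2395.7*I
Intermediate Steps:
c = 16 (c = 4 + 12 = 16)
o = 20 (o = 16 - 1*(-4) = 16 + 4 = 20)
(√(o - 118) + 392)*(-242) = (√(20 - 118) + 392)*(-242) = (√(-98) + 392)*(-242) = (7*I*√2 + 392)*(-242) = (392 + 7*I*√2)*(-242) = -94864 - 1694*I*√2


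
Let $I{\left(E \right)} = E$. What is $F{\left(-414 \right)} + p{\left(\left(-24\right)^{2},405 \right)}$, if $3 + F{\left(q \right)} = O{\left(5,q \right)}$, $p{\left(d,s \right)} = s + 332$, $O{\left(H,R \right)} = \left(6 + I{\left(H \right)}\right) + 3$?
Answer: $748$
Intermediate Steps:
$O{\left(H,R \right)} = 9 + H$ ($O{\left(H,R \right)} = \left(6 + H\right) + 3 = 9 + H$)
$p{\left(d,s \right)} = 332 + s$
$F{\left(q \right)} = 11$ ($F{\left(q \right)} = -3 + \left(9 + 5\right) = -3 + 14 = 11$)
$F{\left(-414 \right)} + p{\left(\left(-24\right)^{2},405 \right)} = 11 + \left(332 + 405\right) = 11 + 737 = 748$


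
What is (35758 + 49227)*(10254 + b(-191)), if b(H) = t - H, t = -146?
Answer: 875260515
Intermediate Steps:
b(H) = -146 - H
(35758 + 49227)*(10254 + b(-191)) = (35758 + 49227)*(10254 + (-146 - 1*(-191))) = 84985*(10254 + (-146 + 191)) = 84985*(10254 + 45) = 84985*10299 = 875260515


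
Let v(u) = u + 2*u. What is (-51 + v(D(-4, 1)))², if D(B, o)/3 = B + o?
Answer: 6084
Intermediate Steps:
D(B, o) = 3*B + 3*o (D(B, o) = 3*(B + o) = 3*B + 3*o)
v(u) = 3*u
(-51 + v(D(-4, 1)))² = (-51 + 3*(3*(-4) + 3*1))² = (-51 + 3*(-12 + 3))² = (-51 + 3*(-9))² = (-51 - 27)² = (-78)² = 6084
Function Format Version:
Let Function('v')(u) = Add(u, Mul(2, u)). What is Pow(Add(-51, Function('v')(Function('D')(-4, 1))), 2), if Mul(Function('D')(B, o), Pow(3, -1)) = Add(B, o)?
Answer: 6084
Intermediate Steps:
Function('D')(B, o) = Add(Mul(3, B), Mul(3, o)) (Function('D')(B, o) = Mul(3, Add(B, o)) = Add(Mul(3, B), Mul(3, o)))
Function('v')(u) = Mul(3, u)
Pow(Add(-51, Function('v')(Function('D')(-4, 1))), 2) = Pow(Add(-51, Mul(3, Add(Mul(3, -4), Mul(3, 1)))), 2) = Pow(Add(-51, Mul(3, Add(-12, 3))), 2) = Pow(Add(-51, Mul(3, -9)), 2) = Pow(Add(-51, -27), 2) = Pow(-78, 2) = 6084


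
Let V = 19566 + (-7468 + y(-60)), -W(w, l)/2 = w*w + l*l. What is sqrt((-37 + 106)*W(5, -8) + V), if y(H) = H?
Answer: 2*I*sqrt(61) ≈ 15.62*I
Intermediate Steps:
W(w, l) = -2*l**2 - 2*w**2 (W(w, l) = -2*(w*w + l*l) = -2*(w**2 + l**2) = -2*(l**2 + w**2) = -2*l**2 - 2*w**2)
V = 12038 (V = 19566 + (-7468 - 60) = 19566 - 7528 = 12038)
sqrt((-37 + 106)*W(5, -8) + V) = sqrt((-37 + 106)*(-2*(-8)**2 - 2*5**2) + 12038) = sqrt(69*(-2*64 - 2*25) + 12038) = sqrt(69*(-128 - 50) + 12038) = sqrt(69*(-178) + 12038) = sqrt(-12282 + 12038) = sqrt(-244) = 2*I*sqrt(61)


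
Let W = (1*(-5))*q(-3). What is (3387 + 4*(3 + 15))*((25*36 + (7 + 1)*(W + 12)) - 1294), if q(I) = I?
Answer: -615702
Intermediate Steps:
W = 15 (W = (1*(-5))*(-3) = -5*(-3) = 15)
(3387 + 4*(3 + 15))*((25*36 + (7 + 1)*(W + 12)) - 1294) = (3387 + 4*(3 + 15))*((25*36 + (7 + 1)*(15 + 12)) - 1294) = (3387 + 4*18)*((900 + 8*27) - 1294) = (3387 + 72)*((900 + 216) - 1294) = 3459*(1116 - 1294) = 3459*(-178) = -615702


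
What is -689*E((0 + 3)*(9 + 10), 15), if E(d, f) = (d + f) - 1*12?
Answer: -41340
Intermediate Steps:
E(d, f) = -12 + d + f (E(d, f) = (d + f) - 12 = -12 + d + f)
-689*E((0 + 3)*(9 + 10), 15) = -689*(-12 + (0 + 3)*(9 + 10) + 15) = -689*(-12 + 3*19 + 15) = -689*(-12 + 57 + 15) = -689*60 = -41340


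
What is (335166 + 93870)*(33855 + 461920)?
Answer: 212705322900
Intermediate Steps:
(335166 + 93870)*(33855 + 461920) = 429036*495775 = 212705322900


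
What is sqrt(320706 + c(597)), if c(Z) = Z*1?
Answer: sqrt(321303) ≈ 566.84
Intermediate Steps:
c(Z) = Z
sqrt(320706 + c(597)) = sqrt(320706 + 597) = sqrt(321303)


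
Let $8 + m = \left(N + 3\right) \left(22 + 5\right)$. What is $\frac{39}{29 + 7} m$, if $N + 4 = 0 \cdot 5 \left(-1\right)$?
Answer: $- \frac{455}{12} \approx -37.917$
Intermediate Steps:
$N = -4$ ($N = -4 + 0 \cdot 5 \left(-1\right) = -4 + 0 \left(-1\right) = -4 + 0 = -4$)
$m = -35$ ($m = -8 + \left(-4 + 3\right) \left(22 + 5\right) = -8 - 27 = -35$)
$\frac{39}{29 + 7} m = \frac{39}{29 + 7} \left(-35\right) = \frac{39}{36} \left(-35\right) = 39 \cdot \frac{1}{36} \left(-35\right) = \frac{13}{12} \left(-35\right) = - \frac{455}{12}$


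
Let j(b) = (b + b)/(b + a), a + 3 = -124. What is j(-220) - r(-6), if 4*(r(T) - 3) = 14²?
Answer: -17604/347 ≈ -50.732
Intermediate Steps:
a = -127 (a = -3 - 124 = -127)
r(T) = 52 (r(T) = 3 + (¼)*14² = 3 + (¼)*196 = 3 + 49 = 52)
j(b) = 2*b/(-127 + b) (j(b) = (b + b)/(b - 127) = (2*b)/(-127 + b) = 2*b/(-127 + b))
j(-220) - r(-6) = 2*(-220)/(-127 - 220) - 1*52 = 2*(-220)/(-347) - 52 = 2*(-220)*(-1/347) - 52 = 440/347 - 52 = -17604/347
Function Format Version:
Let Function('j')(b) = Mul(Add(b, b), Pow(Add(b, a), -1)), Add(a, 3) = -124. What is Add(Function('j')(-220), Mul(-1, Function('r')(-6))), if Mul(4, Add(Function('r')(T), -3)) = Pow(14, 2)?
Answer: Rational(-17604, 347) ≈ -50.732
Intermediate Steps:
a = -127 (a = Add(-3, -124) = -127)
Function('r')(T) = 52 (Function('r')(T) = Add(3, Mul(Rational(1, 4), Pow(14, 2))) = Add(3, Mul(Rational(1, 4), 196)) = Add(3, 49) = 52)
Function('j')(b) = Mul(2, b, Pow(Add(-127, b), -1)) (Function('j')(b) = Mul(Add(b, b), Pow(Add(b, -127), -1)) = Mul(Mul(2, b), Pow(Add(-127, b), -1)) = Mul(2, b, Pow(Add(-127, b), -1)))
Add(Function('j')(-220), Mul(-1, Function('r')(-6))) = Add(Mul(2, -220, Pow(Add(-127, -220), -1)), Mul(-1, 52)) = Add(Mul(2, -220, Pow(-347, -1)), -52) = Add(Mul(2, -220, Rational(-1, 347)), -52) = Add(Rational(440, 347), -52) = Rational(-17604, 347)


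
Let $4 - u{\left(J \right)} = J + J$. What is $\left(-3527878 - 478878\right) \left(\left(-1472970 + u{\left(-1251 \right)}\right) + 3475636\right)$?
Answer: $-8034234942032$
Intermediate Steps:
$u{\left(J \right)} = 4 - 2 J$ ($u{\left(J \right)} = 4 - \left(J + J\right) = 4 - 2 J$)
$\left(-3527878 - 478878\right) \left(\left(-1472970 + u{\left(-1251 \right)}\right) + 3475636\right) = \left(-3527878 - 478878\right) \left(\left(-1472970 + \left(4 - -2502\right)\right) + 3475636\right) = - 4006756 \left(\left(-1472970 + \left(4 + 2502\right)\right) + 3475636\right) = - 4006756 \left(\left(-1472970 + 2506\right) + 3475636\right) = - 4006756 \left(-1470464 + 3475636\right) = \left(-4006756\right) 2005172 = -8034234942032$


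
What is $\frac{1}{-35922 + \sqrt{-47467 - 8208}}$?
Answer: $- \frac{35922}{1290445759} - \frac{5 i \sqrt{2227}}{1290445759} \approx -2.7837 \cdot 10^{-5} - 1.8285 \cdot 10^{-7} i$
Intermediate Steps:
$\frac{1}{-35922 + \sqrt{-47467 - 8208}} = \frac{1}{-35922 + \sqrt{-55675}} = \frac{1}{-35922 + 5 i \sqrt{2227}}$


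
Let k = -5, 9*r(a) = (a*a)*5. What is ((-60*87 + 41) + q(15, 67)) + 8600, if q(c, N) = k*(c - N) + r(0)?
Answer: 3681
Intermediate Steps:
r(a) = 5*a²/9 (r(a) = ((a*a)*5)/9 = (a²*5)/9 = (5*a²)/9 = 5*a²/9)
q(c, N) = -5*c + 5*N (q(c, N) = -5*(c - N) + (5/9)*0² = (-5*c + 5*N) + (5/9)*0 = (-5*c + 5*N) + 0 = -5*c + 5*N)
((-60*87 + 41) + q(15, 67)) + 8600 = ((-60*87 + 41) + (-5*15 + 5*67)) + 8600 = ((-5220 + 41) + (-75 + 335)) + 8600 = (-5179 + 260) + 8600 = -4919 + 8600 = 3681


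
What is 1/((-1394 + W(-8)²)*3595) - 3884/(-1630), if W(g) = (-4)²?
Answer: 1588986961/666850930 ≈ 2.3828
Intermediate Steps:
W(g) = 16
1/((-1394 + W(-8)²)*3595) - 3884/(-1630) = 1/(-1394 + 16²*3595) - 3884/(-1630) = (1/3595)/(-1394 + 256) - 3884*(-1/1630) = (1/3595)/(-1138) + 1942/815 = -1/1138*1/3595 + 1942/815 = -1/4091110 + 1942/815 = 1588986961/666850930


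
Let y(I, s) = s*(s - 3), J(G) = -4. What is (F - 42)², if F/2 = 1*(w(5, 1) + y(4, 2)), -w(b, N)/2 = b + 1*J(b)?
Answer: 2500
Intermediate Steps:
y(I, s) = s*(-3 + s)
w(b, N) = 8 - 2*b (w(b, N) = -2*(b + 1*(-4)) = -2*(b - 4) = -2*(-4 + b) = 8 - 2*b)
F = -8 (F = 2*(1*((8 - 2*5) + 2*(-3 + 2))) = 2*(1*((8 - 10) + 2*(-1))) = 2*(1*(-2 - 2)) = 2*(1*(-4)) = 2*(-4) = -8)
(F - 42)² = (-8 - 42)² = (-50)² = 2500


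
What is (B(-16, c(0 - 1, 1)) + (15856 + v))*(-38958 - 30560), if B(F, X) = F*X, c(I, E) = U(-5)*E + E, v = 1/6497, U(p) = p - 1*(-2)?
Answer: -7175949459566/6497 ≈ -1.1045e+9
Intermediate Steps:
U(p) = 2 + p (U(p) = p + 2 = 2 + p)
v = 1/6497 ≈ 0.00015392
c(I, E) = -2*E (c(I, E) = (2 - 5)*E + E = -3*E + E = -2*E)
(B(-16, c(0 - 1, 1)) + (15856 + v))*(-38958 - 30560) = (-(-32) + (15856 + 1/6497))*(-38958 - 30560) = (-16*(-2) + 103016433/6497)*(-69518) = (32 + 103016433/6497)*(-69518) = (103224337/6497)*(-69518) = -7175949459566/6497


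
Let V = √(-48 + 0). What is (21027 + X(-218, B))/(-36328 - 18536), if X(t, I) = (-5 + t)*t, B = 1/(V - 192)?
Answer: -69641/54864 ≈ -1.2693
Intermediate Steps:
V = 4*I*√3 (V = √(-48) = 4*I*√3 ≈ 6.9282*I)
B = 1/(-192 + 4*I*√3) (B = 1/(4*I*√3 - 192) = 1/(-192 + 4*I*√3) ≈ -0.0052016 - 0.0001877*I)
X(t, I) = t*(-5 + t)
(21027 + X(-218, B))/(-36328 - 18536) = (21027 - 218*(-5 - 218))/(-36328 - 18536) = (21027 - 218*(-223))/(-54864) = (21027 + 48614)*(-1/54864) = 69641*(-1/54864) = -69641/54864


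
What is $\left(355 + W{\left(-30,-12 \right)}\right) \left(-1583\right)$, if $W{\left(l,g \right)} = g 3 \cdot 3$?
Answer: $-391001$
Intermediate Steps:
$W{\left(l,g \right)} = 9 g$ ($W{\left(l,g \right)} = 3 g 3 = 9 g$)
$\left(355 + W{\left(-30,-12 \right)}\right) \left(-1583\right) = \left(355 + 9 \left(-12\right)\right) \left(-1583\right) = \left(355 - 108\right) \left(-1583\right) = 247 \left(-1583\right) = -391001$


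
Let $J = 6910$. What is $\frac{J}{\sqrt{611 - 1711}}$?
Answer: $- \frac{691 i \sqrt{11}}{11} \approx - 208.34 i$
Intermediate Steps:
$\frac{J}{\sqrt{611 - 1711}} = \frac{6910}{\sqrt{611 - 1711}} = \frac{6910}{\sqrt{-1100}} = \frac{6910}{10 i \sqrt{11}} = 6910 \left(- \frac{i \sqrt{11}}{110}\right) = - \frac{691 i \sqrt{11}}{11}$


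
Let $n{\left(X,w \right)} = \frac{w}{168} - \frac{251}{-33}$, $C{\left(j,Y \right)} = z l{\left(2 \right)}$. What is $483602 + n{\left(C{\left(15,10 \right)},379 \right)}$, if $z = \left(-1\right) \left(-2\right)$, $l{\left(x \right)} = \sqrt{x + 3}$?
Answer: $\frac{297904907}{616} \approx 4.8361 \cdot 10^{5}$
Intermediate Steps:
$l{\left(x \right)} = \sqrt{3 + x}$
$z = 2$
$C{\left(j,Y \right)} = 2 \sqrt{5}$ ($C{\left(j,Y \right)} = 2 \sqrt{3 + 2} = 2 \sqrt{5}$)
$n{\left(X,w \right)} = \frac{251}{33} + \frac{w}{168}$ ($n{\left(X,w \right)} = w \frac{1}{168} - - \frac{251}{33} = \frac{w}{168} + \frac{251}{33} = \frac{251}{33} + \frac{w}{168}$)
$483602 + n{\left(C{\left(15,10 \right)},379 \right)} = 483602 + \left(\frac{251}{33} + \frac{1}{168} \cdot 379\right) = 483602 + \left(\frac{251}{33} + \frac{379}{168}\right) = 483602 + \frac{6075}{616} = \frac{297904907}{616}$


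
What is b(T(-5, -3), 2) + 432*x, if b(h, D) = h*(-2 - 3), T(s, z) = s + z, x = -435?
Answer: -187880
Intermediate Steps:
b(h, D) = -5*h (b(h, D) = h*(-5) = -5*h)
b(T(-5, -3), 2) + 432*x = -5*(-5 - 3) + 432*(-435) = -5*(-8) - 187920 = 40 - 187920 = -187880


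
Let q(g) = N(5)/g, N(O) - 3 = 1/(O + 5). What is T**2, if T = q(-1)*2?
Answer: 961/25 ≈ 38.440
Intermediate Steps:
N(O) = 3 + 1/(5 + O) (N(O) = 3 + 1/(O + 5) = 3 + 1/(5 + O))
q(g) = 31/(10*g) (q(g) = ((16 + 3*5)/(5 + 5))/g = ((16 + 15)/10)/g = ((1/10)*31)/g = 31/(10*g))
T = -31/5 (T = ((31/10)/(-1))*2 = ((31/10)*(-1))*2 = -31/10*2 = -31/5 ≈ -6.2000)
T**2 = (-31/5)**2 = 961/25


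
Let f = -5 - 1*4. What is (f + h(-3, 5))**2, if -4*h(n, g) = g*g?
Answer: 3721/16 ≈ 232.56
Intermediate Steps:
h(n, g) = -g**2/4 (h(n, g) = -g*g/4 = -g**2/4)
f = -9 (f = -5 - 4 = -9)
(f + h(-3, 5))**2 = (-9 - 1/4*5**2)**2 = (-9 - 1/4*25)**2 = (-9 - 25/4)**2 = (-61/4)**2 = 3721/16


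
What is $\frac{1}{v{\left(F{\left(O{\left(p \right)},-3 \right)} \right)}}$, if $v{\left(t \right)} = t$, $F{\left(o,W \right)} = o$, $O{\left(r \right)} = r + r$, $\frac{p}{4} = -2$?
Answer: $- \frac{1}{16} \approx -0.0625$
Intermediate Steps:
$p = -8$ ($p = 4 \left(-2\right) = -8$)
$O{\left(r \right)} = 2 r$
$\frac{1}{v{\left(F{\left(O{\left(p \right)},-3 \right)} \right)}} = \frac{1}{2 \left(-8\right)} = \frac{1}{-16} = - \frac{1}{16}$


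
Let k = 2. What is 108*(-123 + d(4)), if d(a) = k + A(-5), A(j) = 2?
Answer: -12852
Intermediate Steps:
d(a) = 4 (d(a) = 2 + 2 = 4)
108*(-123 + d(4)) = 108*(-123 + 4) = 108*(-119) = -12852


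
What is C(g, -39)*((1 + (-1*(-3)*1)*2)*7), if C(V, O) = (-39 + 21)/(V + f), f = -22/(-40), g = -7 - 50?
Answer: 17640/1129 ≈ 15.624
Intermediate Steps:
g = -57
f = 11/20 (f = -22*(-1/40) = 11/20 ≈ 0.55000)
C(V, O) = -18/(11/20 + V) (C(V, O) = (-39 + 21)/(V + 11/20) = -18/(11/20 + V))
C(g, -39)*((1 + (-1*(-3)*1)*2)*7) = (-360/(11 + 20*(-57)))*((1 + (-1*(-3)*1)*2)*7) = (-360/(11 - 1140))*((1 + (3*1)*2)*7) = (-360/(-1129))*((1 + 3*2)*7) = (-360*(-1/1129))*((1 + 6)*7) = 360*(7*7)/1129 = (360/1129)*49 = 17640/1129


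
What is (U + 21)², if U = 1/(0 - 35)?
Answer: 538756/1225 ≈ 439.80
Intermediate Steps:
U = -1/35 (U = 1/(-35) = -1/35 ≈ -0.028571)
(U + 21)² = (-1/35 + 21)² = (734/35)² = 538756/1225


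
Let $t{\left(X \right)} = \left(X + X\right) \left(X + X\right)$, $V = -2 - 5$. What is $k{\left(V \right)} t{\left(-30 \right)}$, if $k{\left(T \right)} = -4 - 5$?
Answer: $-32400$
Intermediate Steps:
$V = -7$
$t{\left(X \right)} = 4 X^{2}$ ($t{\left(X \right)} = 2 X 2 X = 4 X^{2}$)
$k{\left(T \right)} = -9$
$k{\left(V \right)} t{\left(-30 \right)} = - 9 \cdot 4 \left(-30\right)^{2} = - 9 \cdot 4 \cdot 900 = \left(-9\right) 3600 = -32400$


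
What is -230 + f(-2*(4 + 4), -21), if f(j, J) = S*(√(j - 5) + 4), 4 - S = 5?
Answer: -234 - I*√21 ≈ -234.0 - 4.5826*I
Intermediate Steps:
S = -1 (S = 4 - 1*5 = 4 - 5 = -1)
f(j, J) = -4 - √(-5 + j) (f(j, J) = -(√(j - 5) + 4) = -(√(-5 + j) + 4) = -(4 + √(-5 + j)) = -4 - √(-5 + j))
-230 + f(-2*(4 + 4), -21) = -230 + (-4 - √(-5 - 2*(4 + 4))) = -230 + (-4 - √(-5 - 2*8)) = -230 + (-4 - √(-5 - 16)) = -230 + (-4 - √(-21)) = -230 + (-4 - I*√21) = -234 - I*√21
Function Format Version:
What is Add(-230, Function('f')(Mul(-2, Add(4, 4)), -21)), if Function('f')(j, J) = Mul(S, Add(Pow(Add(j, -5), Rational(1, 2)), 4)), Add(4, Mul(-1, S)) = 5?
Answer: Add(-234, Mul(-1, I, Pow(21, Rational(1, 2)))) ≈ Add(-234.00, Mul(-4.5826, I))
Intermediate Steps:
S = -1 (S = Add(4, Mul(-1, 5)) = Add(4, -5) = -1)
Function('f')(j, J) = Add(-4, Mul(-1, Pow(Add(-5, j), Rational(1, 2)))) (Function('f')(j, J) = Mul(-1, Add(Pow(Add(j, -5), Rational(1, 2)), 4)) = Mul(-1, Add(Pow(Add(-5, j), Rational(1, 2)), 4)) = Mul(-1, Add(4, Pow(Add(-5, j), Rational(1, 2)))) = Add(-4, Mul(-1, Pow(Add(-5, j), Rational(1, 2)))))
Add(-230, Function('f')(Mul(-2, Add(4, 4)), -21)) = Add(-230, Add(-4, Mul(-1, Pow(Add(-5, Mul(-2, Add(4, 4))), Rational(1, 2))))) = Add(-230, Add(-4, Mul(-1, Pow(Add(-5, Mul(-2, 8)), Rational(1, 2))))) = Add(-230, Add(-4, Mul(-1, Pow(Add(-5, -16), Rational(1, 2))))) = Add(-230, Add(-4, Mul(-1, Pow(-21, Rational(1, 2))))) = Add(-230, Add(-4, Mul(-1, Mul(I, Pow(21, Rational(1, 2)))))) = Add(-230, Add(-4, Mul(-1, I, Pow(21, Rational(1, 2))))) = Add(-234, Mul(-1, I, Pow(21, Rational(1, 2))))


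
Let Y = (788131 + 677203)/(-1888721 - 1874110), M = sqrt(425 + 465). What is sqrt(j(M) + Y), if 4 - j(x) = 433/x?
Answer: sqrt(5112178433769000 - 688854208906170*sqrt(890))/37628310 ≈ 3.3021*I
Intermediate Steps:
M = sqrt(890) ≈ 29.833
j(x) = 4 - 433/x
Y = -1465334/3762831 (Y = 1465334/(-3762831) = 1465334*(-1/3762831) = -1465334/3762831 ≈ -0.38942)
sqrt(j(M) + Y) = sqrt((4 - 433*sqrt(890)/890) - 1465334/3762831) = sqrt(13585990/3762831 - 433*sqrt(890)/890)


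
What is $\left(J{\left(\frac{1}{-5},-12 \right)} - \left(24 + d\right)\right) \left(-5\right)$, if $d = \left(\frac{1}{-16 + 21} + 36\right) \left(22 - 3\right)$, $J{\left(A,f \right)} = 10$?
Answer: $3509$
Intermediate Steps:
$d = \frac{3439}{5}$ ($d = \left(\frac{1}{5} + 36\right) 19 = \frac{181}{5} \cdot 19 = \frac{3439}{5} \approx 687.8$)
$\left(J{\left(\frac{1}{-5},-12 \right)} - \left(24 + d\right)\right) \left(-5\right) = \left(10 - \frac{3559}{5}\right) \left(-5\right) = \left(- \frac{3509}{5}\right) \left(-5\right) = 3509$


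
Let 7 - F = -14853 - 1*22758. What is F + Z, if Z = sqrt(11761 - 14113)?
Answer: 37618 + 28*I*sqrt(3) ≈ 37618.0 + 48.497*I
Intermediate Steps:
Z = 28*I*sqrt(3) (Z = sqrt(-2352) = 28*I*sqrt(3) ≈ 48.497*I)
F = 37618 (F = 7 - (-14853 - 1*22758) = 7 - (-14853 - 22758) = 7 - 1*(-37611) = 7 + 37611 = 37618)
F + Z = 37618 + 28*I*sqrt(3)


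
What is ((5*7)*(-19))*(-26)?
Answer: 17290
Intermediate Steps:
((5*7)*(-19))*(-26) = (35*(-19))*(-26) = -665*(-26) = 17290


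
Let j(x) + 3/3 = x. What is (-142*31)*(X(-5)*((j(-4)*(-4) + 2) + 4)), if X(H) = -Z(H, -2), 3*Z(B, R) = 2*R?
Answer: -457808/3 ≈ -1.5260e+5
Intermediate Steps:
Z(B, R) = 2*R/3 (Z(B, R) = (2*R)/3 = 2*R/3)
j(x) = -1 + x
X(H) = 4/3 (X(H) = -2*(-2)/3 = -1*(-4/3) = 4/3)
(-142*31)*(X(-5)*((j(-4)*(-4) + 2) + 4)) = (-142*31)*(4*(((-1 - 4)*(-4) + 2) + 4)/3) = -17608*((-5*(-4) + 2) + 4)/3 = -17608*((20 + 2) + 4)/3 = -17608*(22 + 4)/3 = -17608*26/3 = -4402*104/3 = -457808/3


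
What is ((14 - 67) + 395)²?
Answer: 116964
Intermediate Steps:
((14 - 67) + 395)² = (-53 + 395)² = 342² = 116964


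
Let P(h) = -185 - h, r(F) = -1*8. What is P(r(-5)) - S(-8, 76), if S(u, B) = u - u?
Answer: -177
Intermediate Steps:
r(F) = -8
S(u, B) = 0
P(r(-5)) - S(-8, 76) = (-185 - 1*(-8)) - 1*0 = (-185 + 8) + 0 = -177 + 0 = -177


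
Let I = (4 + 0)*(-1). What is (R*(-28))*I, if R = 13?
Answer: 1456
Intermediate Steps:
I = -4 (I = 4*(-1) = -4)
(R*(-28))*I = (13*(-28))*(-4) = -364*(-4) = 1456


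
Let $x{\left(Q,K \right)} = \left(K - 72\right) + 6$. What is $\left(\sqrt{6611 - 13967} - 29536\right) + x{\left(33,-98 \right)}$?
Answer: $-29700 + 2 i \sqrt{1839} \approx -29700.0 + 85.767 i$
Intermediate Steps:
$x{\left(Q,K \right)} = -66 + K$ ($x{\left(Q,K \right)} = \left(-72 + K\right) + 6 = -66 + K$)
$\left(\sqrt{6611 - 13967} - 29536\right) + x{\left(33,-98 \right)} = \left(\sqrt{6611 - 13967} - 29536\right) - 164 = \left(\sqrt{-7356} - 29536\right) - 164 = \left(2 i \sqrt{1839} - 29536\right) - 164 = \left(-29536 + 2 i \sqrt{1839}\right) - 164 = -29700 + 2 i \sqrt{1839}$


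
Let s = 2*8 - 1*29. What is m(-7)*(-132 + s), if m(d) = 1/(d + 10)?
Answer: -145/3 ≈ -48.333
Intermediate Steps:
m(d) = 1/(10 + d)
s = -13 (s = 16 - 29 = -13)
m(-7)*(-132 + s) = (-132 - 13)/(10 - 7) = -145/3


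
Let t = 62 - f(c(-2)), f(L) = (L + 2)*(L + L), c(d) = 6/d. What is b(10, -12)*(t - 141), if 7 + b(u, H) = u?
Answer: -255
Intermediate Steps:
b(u, H) = -7 + u
f(L) = 2*L*(2 + L) (f(L) = (2 + L)*(2*L) = 2*L*(2 + L))
t = 56 (t = 62 - 2*6/(-2)*(2 + 6/(-2)) = 62 - 2*6*(-1/2)*(2 + 6*(-1/2)) = 62 - 2*(-3)*(2 - 3) = 62 - 2*(-3)*(-1) = 62 - 1*6 = 62 - 6 = 56)
b(10, -12)*(t - 141) = (-7 + 10)*(56 - 141) = 3*(-85) = -255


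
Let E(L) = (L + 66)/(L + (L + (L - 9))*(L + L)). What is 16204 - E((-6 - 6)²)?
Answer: 217392829/13416 ≈ 16204.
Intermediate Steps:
E(L) = (66 + L)/(L + 2*L*(-9 + 2*L)) (E(L) = (66 + L)/(L + (L + (-9 + L))*(2*L)) = (66 + L)/(L + (-9 + 2*L)*(2*L)) = (66 + L)/(L + 2*L*(-9 + 2*L)))
16204 - E((-6 - 6)²) = 16204 - (66 + (-6 - 6)²)/(((-6 - 6)²)*(-17 + 4*(-6 - 6)²)) = 16204 - (66 + (-12)²)/(((-12)²)*(-17 + 4*(-12)²)) = 16204 - (66 + 144)/(144*(-17 + 4*144)) = 16204 - 210/(144*(-17 + 576)) = 16204 - 210/(144*559) = 16204 - 1*35/13416 = 16204 - 35/13416 = 217392829/13416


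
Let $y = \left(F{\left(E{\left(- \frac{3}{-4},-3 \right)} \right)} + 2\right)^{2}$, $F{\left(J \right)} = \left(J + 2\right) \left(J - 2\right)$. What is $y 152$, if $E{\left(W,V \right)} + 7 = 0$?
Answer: $335768$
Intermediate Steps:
$E{\left(W,V \right)} = -7$ ($E{\left(W,V \right)} = -7 + 0 = -7$)
$F{\left(J \right)} = \left(-2 + J\right) \left(2 + J\right)$ ($F{\left(J \right)} = \left(2 + J\right) \left(-2 + J\right) = \left(-2 + J\right) \left(2 + J\right)$)
$y = 2209$ ($y = \left(\left(-4 + \left(-7\right)^{2}\right) + 2\right)^{2} = \left(\left(-4 + 49\right) + 2\right)^{2} = \left(45 + 2\right)^{2} = 47^{2} = 2209$)
$y 152 = 2209 \cdot 152 = 335768$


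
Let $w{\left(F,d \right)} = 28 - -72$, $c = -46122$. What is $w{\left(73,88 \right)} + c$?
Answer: $-46022$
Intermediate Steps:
$w{\left(F,d \right)} = 100$ ($w{\left(F,d \right)} = 28 + 72 = 100$)
$w{\left(73,88 \right)} + c = 100 - 46122 = -46022$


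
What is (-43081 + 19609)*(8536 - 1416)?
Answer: -167120640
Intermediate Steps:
(-43081 + 19609)*(8536 - 1416) = -23472*7120 = -167120640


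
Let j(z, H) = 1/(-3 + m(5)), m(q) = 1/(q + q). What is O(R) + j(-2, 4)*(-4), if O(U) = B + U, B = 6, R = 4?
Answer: 330/29 ≈ 11.379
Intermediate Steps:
m(q) = 1/(2*q)
j(z, H) = -10/29 (j(z, H) = 1/(-3 + (½)/5) = 1/(-3 + (½)*(⅕)) = 1/(-3 + ⅒) = 1/(-29/10) = -10/29)
O(U) = 6 + U
O(R) + j(-2, 4)*(-4) = (6 + 4) - 10/29*(-4) = 10 + 40/29 = 330/29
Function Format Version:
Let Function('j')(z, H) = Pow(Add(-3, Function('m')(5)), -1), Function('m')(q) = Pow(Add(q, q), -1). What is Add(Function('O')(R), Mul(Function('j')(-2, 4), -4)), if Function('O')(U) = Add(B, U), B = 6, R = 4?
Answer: Rational(330, 29) ≈ 11.379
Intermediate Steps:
Function('m')(q) = Mul(Rational(1, 2), Pow(q, -1)) (Function('m')(q) = Pow(Mul(2, q), -1) = Mul(Rational(1, 2), Pow(q, -1)))
Function('j')(z, H) = Rational(-10, 29) (Function('j')(z, H) = Pow(Add(-3, Mul(Rational(1, 2), Pow(5, -1))), -1) = Pow(Add(-3, Mul(Rational(1, 2), Rational(1, 5))), -1) = Pow(Add(-3, Rational(1, 10)), -1) = Pow(Rational(-29, 10), -1) = Rational(-10, 29))
Function('O')(U) = Add(6, U)
Add(Function('O')(R), Mul(Function('j')(-2, 4), -4)) = Add(Add(6, 4), Mul(Rational(-10, 29), -4)) = Add(10, Rational(40, 29)) = Rational(330, 29)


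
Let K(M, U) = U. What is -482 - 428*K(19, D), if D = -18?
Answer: 7222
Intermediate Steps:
-482 - 428*K(19, D) = -482 - 428*(-18) = -482 + 7704 = 7222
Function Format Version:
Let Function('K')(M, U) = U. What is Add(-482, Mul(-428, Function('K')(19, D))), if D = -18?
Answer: 7222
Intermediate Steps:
Add(-482, Mul(-428, Function('K')(19, D))) = Add(-482, Mul(-428, -18)) = Add(-482, 7704) = 7222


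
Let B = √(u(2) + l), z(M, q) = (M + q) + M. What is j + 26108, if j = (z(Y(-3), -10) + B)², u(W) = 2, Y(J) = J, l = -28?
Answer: 26338 - 32*I*√26 ≈ 26338.0 - 163.17*I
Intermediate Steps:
z(M, q) = q + 2*M
B = I*√26 (B = √(2 - 28) = √(-26) = I*√26 ≈ 5.099*I)
j = (-16 + I*√26)² (j = ((-10 + 2*(-3)) + I*√26)² = ((-10 - 6) + I*√26)² = (-16 + I*√26)² ≈ 230.0 - 163.17*I)
j + 26108 = (16 - I*√26)² + 26108 = 26108 + (16 - I*√26)²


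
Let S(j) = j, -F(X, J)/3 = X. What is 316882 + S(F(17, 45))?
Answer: 316831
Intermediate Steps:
F(X, J) = -3*X
316882 + S(F(17, 45)) = 316882 - 3*17 = 316882 - 51 = 316831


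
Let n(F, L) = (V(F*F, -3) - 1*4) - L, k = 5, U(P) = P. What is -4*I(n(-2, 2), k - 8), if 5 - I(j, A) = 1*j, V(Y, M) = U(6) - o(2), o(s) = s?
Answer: -28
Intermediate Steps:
V(Y, M) = 4 (V(Y, M) = 6 - 1*2 = 6 - 2 = 4)
n(F, L) = -L (n(F, L) = (4 - 1*4) - L = (4 - 4) - L = 0 - L = -L)
I(j, A) = 5 - j
-4*I(n(-2, 2), k - 8) = -4*(5 - (-1)*2) = -4*(5 - 1*(-2)) = -4*(5 + 2) = -4*7 = -28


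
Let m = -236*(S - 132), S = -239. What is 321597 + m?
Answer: 409153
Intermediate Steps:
m = 87556 (m = -236*(-239 - 132) = -236*(-371) = 87556)
321597 + m = 321597 + 87556 = 409153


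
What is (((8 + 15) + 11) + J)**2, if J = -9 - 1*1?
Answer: 576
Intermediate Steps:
J = -10 (J = -9 - 1 = -10)
(((8 + 15) + 11) + J)**2 = (((8 + 15) + 11) - 10)**2 = ((23 + 11) - 10)**2 = (34 - 10)**2 = 24**2 = 576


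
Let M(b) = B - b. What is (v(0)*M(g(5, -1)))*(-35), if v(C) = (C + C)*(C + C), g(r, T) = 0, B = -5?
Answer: 0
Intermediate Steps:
v(C) = 4*C**2 (v(C) = (2*C)*(2*C) = 4*C**2)
M(b) = -5 - b
(v(0)*M(g(5, -1)))*(-35) = ((4*0**2)*(-5 - 1*0))*(-35) = ((4*0)*(-5 + 0))*(-35) = (0*(-5))*(-35) = 0*(-35) = 0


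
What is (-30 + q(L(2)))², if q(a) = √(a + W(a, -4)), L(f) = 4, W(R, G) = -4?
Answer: 900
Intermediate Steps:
q(a) = √(-4 + a) (q(a) = √(a - 4) = √(-4 + a))
(-30 + q(L(2)))² = (-30 + √(-4 + 4))² = (-30 + √0)² = (-30 + 0)² = (-30)² = 900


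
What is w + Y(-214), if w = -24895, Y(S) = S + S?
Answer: -25323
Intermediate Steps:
Y(S) = 2*S
w + Y(-214) = -24895 + 2*(-214) = -24895 - 428 = -25323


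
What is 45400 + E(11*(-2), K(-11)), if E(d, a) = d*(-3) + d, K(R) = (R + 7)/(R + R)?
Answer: 45444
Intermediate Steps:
K(R) = (7 + R)/(2*R) (K(R) = (7 + R)/((2*R)) = (7 + R)*(1/(2*R)) = (7 + R)/(2*R))
E(d, a) = -2*d (E(d, a) = -3*d + d = -2*d)
45400 + E(11*(-2), K(-11)) = 45400 - 22*(-2) = 45400 - 2*(-22) = 45400 + 44 = 45444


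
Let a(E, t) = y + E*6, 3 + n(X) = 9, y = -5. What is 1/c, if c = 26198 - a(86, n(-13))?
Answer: 1/25687 ≈ 3.8930e-5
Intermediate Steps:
n(X) = 6 (n(X) = -3 + 9 = 6)
a(E, t) = -5 + 6*E (a(E, t) = -5 + E*6 = -5 + 6*E)
c = 25687 (c = 26198 - (-5 + 6*86) = 26198 - (-5 + 516) = 26198 - 1*511 = 26198 - 511 = 25687)
1/c = 1/25687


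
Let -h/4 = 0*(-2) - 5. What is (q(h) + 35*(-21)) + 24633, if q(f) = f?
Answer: 23918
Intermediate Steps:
h = 20 (h = -4*(0*(-2) - 5) = -4*(0 - 5) = -4*(-5) = 20)
(q(h) + 35*(-21)) + 24633 = (20 + 35*(-21)) + 24633 = (20 - 735) + 24633 = -715 + 24633 = 23918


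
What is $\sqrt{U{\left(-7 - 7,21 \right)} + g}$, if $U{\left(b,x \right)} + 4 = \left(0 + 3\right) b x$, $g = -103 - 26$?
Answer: $i \sqrt{1015} \approx 31.859 i$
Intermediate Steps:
$g = -129$ ($g = -103 - 26 = -129$)
$U{\left(b,x \right)} = -4 + 3 b x$ ($U{\left(b,x \right)} = -4 + \left(0 + 3\right) b x = -4 + 3 b x$)
$\sqrt{U{\left(-7 - 7,21 \right)} + g} = \sqrt{\left(-4 + 3 \left(-7 - 7\right) 21\right) - 129} = \sqrt{\left(-4 + 3 \left(-14\right) 21\right) - 129} = \sqrt{\left(-4 - 882\right) - 129} = \sqrt{-886 - 129} = \sqrt{-1015} = i \sqrt{1015}$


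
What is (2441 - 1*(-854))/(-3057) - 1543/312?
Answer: -1914997/317928 ≈ -6.0234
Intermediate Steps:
(2441 - 1*(-854))/(-3057) - 1543/312 = (2441 + 854)*(-1/3057) - 1543*1/312 = 3295*(-1/3057) - 1543/312 = -3295/3057 - 1543/312 = -1914997/317928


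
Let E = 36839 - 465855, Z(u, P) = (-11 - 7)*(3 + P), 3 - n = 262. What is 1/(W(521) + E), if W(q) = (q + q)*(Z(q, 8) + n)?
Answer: -1/905210 ≈ -1.1047e-6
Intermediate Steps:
n = -259 (n = 3 - 1*262 = 3 - 262 = -259)
Z(u, P) = -54 - 18*P (Z(u, P) = -18*(3 + P) = -54 - 18*P)
W(q) = -914*q (W(q) = (q + q)*((-54 - 18*8) - 259) = (2*q)*((-54 - 144) - 259) = (2*q)*(-198 - 259) = (2*q)*(-457) = -914*q)
E = -429016
1/(W(521) + E) = 1/(-914*521 - 429016) = 1/(-476194 - 429016) = 1/(-905210) = -1/905210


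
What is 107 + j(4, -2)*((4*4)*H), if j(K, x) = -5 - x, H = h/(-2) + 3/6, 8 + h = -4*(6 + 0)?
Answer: -685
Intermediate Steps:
h = -32 (h = -8 - 4*(6 + 0) = -8 - 4*6 = -8 - 24 = -32)
H = 33/2 (H = -32/(-2) + 3/6 = -32*(-1/2) + 3*(1/6) = 16 + 1/2 = 33/2 ≈ 16.500)
107 + j(4, -2)*((4*4)*H) = 107 + (-5 - 1*(-2))*((4*4)*(33/2)) = 107 + (-5 + 2)*(16*(33/2)) = 107 - 3*264 = 107 - 792 = -685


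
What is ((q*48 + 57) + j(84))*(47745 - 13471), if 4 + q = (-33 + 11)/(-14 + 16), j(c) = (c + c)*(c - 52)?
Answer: 161533362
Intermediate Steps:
j(c) = 2*c*(-52 + c) (j(c) = (2*c)*(-52 + c) = 2*c*(-52 + c))
q = -15 (q = -4 + (-33 + 11)/(-14 + 16) = -4 - 22/2 = -4 - 22*½ = -4 - 11 = -15)
((q*48 + 57) + j(84))*(47745 - 13471) = ((-15*48 + 57) + 2*84*(-52 + 84))*(47745 - 13471) = ((-720 + 57) + 2*84*32)*34274 = (-663 + 5376)*34274 = 4713*34274 = 161533362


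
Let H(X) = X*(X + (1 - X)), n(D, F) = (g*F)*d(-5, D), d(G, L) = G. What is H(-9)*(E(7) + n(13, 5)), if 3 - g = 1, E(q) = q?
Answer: 387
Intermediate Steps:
g = 2 (g = 3 - 1*1 = 3 - 1 = 2)
n(D, F) = -10*F (n(D, F) = (2*F)*(-5) = -10*F)
H(X) = X (H(X) = X*1 = X)
H(-9)*(E(7) + n(13, 5)) = -9*(7 - 10*5) = -9*(7 - 50) = -9*(-43) = 387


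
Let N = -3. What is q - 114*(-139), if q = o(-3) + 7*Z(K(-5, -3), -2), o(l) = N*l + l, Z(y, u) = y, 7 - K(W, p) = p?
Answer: 15922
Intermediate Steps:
K(W, p) = 7 - p
o(l) = -2*l (o(l) = -3*l + l = -2*l)
q = 76 (q = -2*(-3) + 7*(7 - 1*(-3)) = 6 + 7*(7 + 3) = 6 + 7*10 = 6 + 70 = 76)
q - 114*(-139) = 76 - 114*(-139) = 76 + 15846 = 15922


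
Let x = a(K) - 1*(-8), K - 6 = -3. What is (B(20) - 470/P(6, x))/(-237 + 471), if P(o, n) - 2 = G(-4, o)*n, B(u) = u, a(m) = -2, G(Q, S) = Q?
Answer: 35/198 ≈ 0.17677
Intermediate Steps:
K = 3 (K = 6 - 3 = 3)
x = 6 (x = -2 - 1*(-8) = -2 + 8 = 6)
P(o, n) = 2 - 4*n
(B(20) - 470/P(6, x))/(-237 + 471) = (20 - 470/(2 - 4*6))/(-237 + 471) = (20 - 470/(2 - 24))/234 = (20 - 470/(-22))*(1/234) = (20 - 470*(-1/22))*(1/234) = (20 + 235/11)*(1/234) = (455/11)*(1/234) = 35/198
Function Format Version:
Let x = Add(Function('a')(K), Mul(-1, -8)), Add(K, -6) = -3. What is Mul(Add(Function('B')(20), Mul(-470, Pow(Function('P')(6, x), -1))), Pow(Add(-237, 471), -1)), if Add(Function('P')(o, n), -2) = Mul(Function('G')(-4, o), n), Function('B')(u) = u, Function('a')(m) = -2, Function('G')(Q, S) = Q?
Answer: Rational(35, 198) ≈ 0.17677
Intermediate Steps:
K = 3 (K = Add(6, -3) = 3)
x = 6 (x = Add(-2, Mul(-1, -8)) = Add(-2, 8) = 6)
Function('P')(o, n) = Add(2, Mul(-4, n))
Mul(Add(Function('B')(20), Mul(-470, Pow(Function('P')(6, x), -1))), Pow(Add(-237, 471), -1)) = Mul(Add(20, Mul(-470, Pow(Add(2, Mul(-4, 6)), -1))), Pow(Add(-237, 471), -1)) = Mul(Add(20, Mul(-470, Pow(Add(2, -24), -1))), Pow(234, -1)) = Mul(Add(20, Mul(-470, Pow(-22, -1))), Rational(1, 234)) = Mul(Add(20, Mul(-470, Rational(-1, 22))), Rational(1, 234)) = Mul(Add(20, Rational(235, 11)), Rational(1, 234)) = Mul(Rational(455, 11), Rational(1, 234)) = Rational(35, 198)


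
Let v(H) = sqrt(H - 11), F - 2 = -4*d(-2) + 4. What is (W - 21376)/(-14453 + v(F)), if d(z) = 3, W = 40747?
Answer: -93323021/69629742 - 6457*I*sqrt(17)/69629742 ≈ -1.3403 - 0.00038235*I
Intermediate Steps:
F = -6 (F = 2 + (-4*3 + 4) = 2 + (-12 + 4) = 2 - 8 = -6)
v(H) = sqrt(-11 + H)
(W - 21376)/(-14453 + v(F)) = (40747 - 21376)/(-14453 + sqrt(-11 - 6)) = 19371/(-14453 + sqrt(-17)) = 19371/(-14453 + I*sqrt(17))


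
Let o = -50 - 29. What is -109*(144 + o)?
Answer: -7085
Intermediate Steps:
o = -79
-109*(144 + o) = -109*(144 - 79) = -109*65 = -7085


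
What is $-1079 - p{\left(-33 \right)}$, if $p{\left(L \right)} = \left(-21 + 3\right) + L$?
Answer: $-1028$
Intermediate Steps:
$p{\left(L \right)} = -18 + L$
$-1079 - p{\left(-33 \right)} = -1079 - \left(-18 - 33\right) = -1079 - -51 = -1079 + 51 = -1028$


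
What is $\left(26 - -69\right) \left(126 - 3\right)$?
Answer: $11685$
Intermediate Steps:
$\left(26 - -69\right) \left(126 - 3\right) = \left(26 + 69\right) 123 = 95 \cdot 123 = 11685$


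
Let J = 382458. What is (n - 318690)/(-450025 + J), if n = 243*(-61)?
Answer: 333513/67567 ≈ 4.9360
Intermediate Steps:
n = -14823
(n - 318690)/(-450025 + J) = (-14823 - 318690)/(-450025 + 382458) = -333513/(-67567) = -333513*(-1/67567) = 333513/67567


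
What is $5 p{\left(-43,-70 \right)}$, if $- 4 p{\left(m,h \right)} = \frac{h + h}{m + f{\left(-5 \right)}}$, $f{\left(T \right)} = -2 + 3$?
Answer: $- \frac{25}{6} \approx -4.1667$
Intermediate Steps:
$f{\left(T \right)} = 1$
$p{\left(m,h \right)} = - \frac{h}{2 \left(1 + m\right)}$ ($p{\left(m,h \right)} = - \frac{\left(h + h\right) \frac{1}{m + 1}}{4} = - \frac{2 h \frac{1}{1 + m}}{4} = - \frac{h}{2 \left(1 + m\right)}$)
$5 p{\left(-43,-70 \right)} = 5 \left(\left(-1\right) \left(-70\right) \frac{1}{2 + 2 \left(-43\right)}\right) = 5 \left(\left(-1\right) \left(-70\right) \frac{1}{2 - 86}\right) = 5 \left(\left(-1\right) \left(-70\right) \frac{1}{-84}\right) = 5 \left(\left(-1\right) \left(-70\right) \left(- \frac{1}{84}\right)\right) = 5 \left(- \frac{5}{6}\right) = - \frac{25}{6}$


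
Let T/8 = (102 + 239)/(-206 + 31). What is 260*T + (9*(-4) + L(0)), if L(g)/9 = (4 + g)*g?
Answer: -143116/35 ≈ -4089.0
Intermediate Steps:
L(g) = 9*g*(4 + g) (L(g) = 9*((4 + g)*g) = 9*(g*(4 + g)) = 9*g*(4 + g))
T = -2728/175 (T = 8*((102 + 239)/(-206 + 31)) = 8*(341/(-175)) = 8*(341*(-1/175)) = 8*(-341/175) = -2728/175 ≈ -15.589)
260*T + (9*(-4) + L(0)) = 260*(-2728/175) + (9*(-4) + 9*0*(4 + 0)) = -141856/35 + (-36 + 9*0*4) = -141856/35 + (-36 + 0) = -141856/35 - 36 = -143116/35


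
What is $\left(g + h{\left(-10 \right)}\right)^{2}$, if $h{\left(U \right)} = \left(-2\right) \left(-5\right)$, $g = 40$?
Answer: $2500$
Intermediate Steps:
$h{\left(U \right)} = 10$
$\left(g + h{\left(-10 \right)}\right)^{2} = \left(40 + 10\right)^{2} = 50^{2} = 2500$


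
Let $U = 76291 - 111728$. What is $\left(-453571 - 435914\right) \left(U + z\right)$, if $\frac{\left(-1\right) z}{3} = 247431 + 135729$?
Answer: $1053965897745$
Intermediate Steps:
$z = -1149480$ ($z = - 3 \left(247431 + 135729\right) = \left(-3\right) 383160 = -1149480$)
$U = -35437$
$\left(-453571 - 435914\right) \left(U + z\right) = \left(-453571 - 435914\right) \left(-35437 - 1149480\right) = \left(-889485\right) \left(-1184917\right) = 1053965897745$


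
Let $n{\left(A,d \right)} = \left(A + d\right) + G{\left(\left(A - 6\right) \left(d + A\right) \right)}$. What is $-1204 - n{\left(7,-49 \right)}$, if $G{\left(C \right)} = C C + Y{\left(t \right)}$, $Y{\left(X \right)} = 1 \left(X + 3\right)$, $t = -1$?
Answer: $-2928$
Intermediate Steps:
$Y{\left(X \right)} = 3 + X$ ($Y{\left(X \right)} = 1 \left(3 + X\right) = 3 + X$)
$G{\left(C \right)} = 2 + C^{2}$ ($G{\left(C \right)} = C C + \left(3 - 1\right) = C^{2} + 2 = 2 + C^{2}$)
$n{\left(A,d \right)} = 2 + A + d + \left(-6 + A\right)^{2} \left(A + d\right)^{2}$ ($n{\left(A,d \right)} = \left(A + d\right) + \left(2 + \left(\left(A - 6\right) \left(d + A\right)\right)^{2}\right) = \left(A + d\right) + \left(2 + \left(\left(-6 + A\right) \left(A + d\right)\right)^{2}\right) = \left(A + d\right) + \left(2 + \left(-6 + A\right)^{2} \left(A + d\right)^{2}\right) = 2 + A + d + \left(-6 + A\right)^{2} \left(A + d\right)^{2}$)
$-1204 - n{\left(7,-49 \right)} = -1204 - \left(2 + 7 - 49 + \left(7^{2} - 42 - -294 + 7 \left(-49\right)\right)^{2}\right) = -1204 - \left(2 + 7 - 49 + \left(49 - 42 + 294 - 343\right)^{2}\right) = -1204 - \left(2 + 7 - 49 + \left(-42\right)^{2}\right) = -1204 - \left(2 + 7 - 49 + 1764\right) = -1204 - 1724 = -2928$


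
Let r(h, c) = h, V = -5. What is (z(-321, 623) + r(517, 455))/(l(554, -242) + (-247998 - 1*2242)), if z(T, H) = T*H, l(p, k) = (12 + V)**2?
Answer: 199466/250191 ≈ 0.79725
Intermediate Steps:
l(p, k) = 49 (l(p, k) = (12 - 5)**2 = 7**2 = 49)
z(T, H) = H*T
(z(-321, 623) + r(517, 455))/(l(554, -242) + (-247998 - 1*2242)) = (623*(-321) + 517)/(49 + (-247998 - 1*2242)) = (-199983 + 517)/(49 + (-247998 - 2242)) = -199466/(49 - 250240) = -199466/(-250191) = -199466*(-1/250191) = 199466/250191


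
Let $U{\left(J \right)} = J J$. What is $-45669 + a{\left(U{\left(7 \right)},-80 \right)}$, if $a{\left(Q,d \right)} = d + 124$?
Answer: $-45625$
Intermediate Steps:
$U{\left(J \right)} = J^{2}$
$a{\left(Q,d \right)} = 124 + d$
$-45669 + a{\left(U{\left(7 \right)},-80 \right)} = -45669 + \left(124 - 80\right) = -45669 + 44 = -45625$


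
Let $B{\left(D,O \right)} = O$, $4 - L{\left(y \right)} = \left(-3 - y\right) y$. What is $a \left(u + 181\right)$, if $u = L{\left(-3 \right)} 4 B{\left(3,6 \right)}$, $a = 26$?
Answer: $7202$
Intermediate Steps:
$L{\left(y \right)} = 4 - y \left(-3 - y\right)$ ($L{\left(y \right)} = 4 - \left(-3 - y\right) y = 4 - y \left(-3 - y\right)$)
$u = 96$ ($u = \left(4 + \left(-3\right)^{2} + 3 \left(-3\right)\right) 4 \cdot 6 = \left(4 + 9 - 9\right) 4 \cdot 6 = 4 \cdot 4 \cdot 6 = 16 \cdot 6 = 96$)
$a \left(u + 181\right) = 26 \left(96 + 181\right) = 26 \cdot 277 = 7202$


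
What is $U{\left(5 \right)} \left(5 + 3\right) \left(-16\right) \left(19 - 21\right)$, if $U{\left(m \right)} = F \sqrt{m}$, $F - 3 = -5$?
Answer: $- 512 \sqrt{5} \approx -1144.9$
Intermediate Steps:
$F = -2$ ($F = 3 - 5 = -2$)
$U{\left(m \right)} = - 2 \sqrt{m}$
$U{\left(5 \right)} \left(5 + 3\right) \left(-16\right) \left(19 - 21\right) = - 2 \sqrt{5} \left(5 + 3\right) \left(-16\right) \left(19 - 21\right) = - 2 \sqrt{5} \cdot 8 \left(-16\right) \left(19 - 21\right) = - 16 \sqrt{5} \left(-16\right) \left(-2\right) = 256 \sqrt{5} \left(-2\right) = - 512 \sqrt{5}$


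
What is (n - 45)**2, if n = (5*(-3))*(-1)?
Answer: 900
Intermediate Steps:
n = 15 (n = -15*(-1) = 15)
(n - 45)**2 = (15 - 45)**2 = (-30)**2 = 900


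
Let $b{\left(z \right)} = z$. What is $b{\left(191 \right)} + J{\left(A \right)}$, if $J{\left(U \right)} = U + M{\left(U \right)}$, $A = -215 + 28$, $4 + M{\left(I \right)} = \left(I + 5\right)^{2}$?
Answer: $33124$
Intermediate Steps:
$M{\left(I \right)} = -4 + \left(5 + I\right)^{2}$ ($M{\left(I \right)} = -4 + \left(I + 5\right)^{2} = -4 + \left(5 + I\right)^{2}$)
$A = -187$
$J{\left(U \right)} = -4 + U + \left(5 + U\right)^{2}$ ($J{\left(U \right)} = U + \left(-4 + \left(5 + U\right)^{2}\right) = -4 + U + \left(5 + U\right)^{2}$)
$b{\left(191 \right)} + J{\left(A \right)} = 191 - \left(191 - \left(5 - 187\right)^{2}\right) = 191 - \left(191 - 33124\right) = 191 - -32933 = 191 + 32933 = 33124$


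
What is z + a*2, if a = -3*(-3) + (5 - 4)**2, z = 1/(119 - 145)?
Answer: 519/26 ≈ 19.962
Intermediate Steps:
z = -1/26 (z = 1/(-26) = -1/26 ≈ -0.038462)
a = 10 (a = 9 + 1**2 = 9 + 1 = 10)
z + a*2 = -1/26 + 10*2 = -1/26 + 20 = 519/26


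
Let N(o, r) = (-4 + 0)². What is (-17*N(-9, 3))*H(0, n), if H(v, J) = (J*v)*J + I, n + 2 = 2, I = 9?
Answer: -2448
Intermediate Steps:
n = 0 (n = -2 + 2 = 0)
N(o, r) = 16 (N(o, r) = (-4)² = 16)
H(v, J) = 9 + v*J² (H(v, J) = (J*v)*J + 9 = v*J² + 9 = 9 + v*J²)
(-17*N(-9, 3))*H(0, n) = (-17*16)*(9 + 0*0²) = -272*(9 + 0*0) = -272*(9 + 0) = -272*9 = -2448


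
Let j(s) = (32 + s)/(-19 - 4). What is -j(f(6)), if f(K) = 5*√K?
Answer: 32/23 + 5*√6/23 ≈ 1.9238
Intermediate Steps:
j(s) = -32/23 - s/23 (j(s) = (32 + s)/(-23) = (32 + s)*(-1/23) = -32/23 - s/23)
-j(f(6)) = -(-32/23 - 5*√6/23) = 32/23 + 5*√6/23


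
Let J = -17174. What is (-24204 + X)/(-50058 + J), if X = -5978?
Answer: 15091/33616 ≈ 0.44892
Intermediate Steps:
(-24204 + X)/(-50058 + J) = (-24204 - 5978)/(-50058 - 17174) = -30182/(-67232) = -30182*(-1/67232) = 15091/33616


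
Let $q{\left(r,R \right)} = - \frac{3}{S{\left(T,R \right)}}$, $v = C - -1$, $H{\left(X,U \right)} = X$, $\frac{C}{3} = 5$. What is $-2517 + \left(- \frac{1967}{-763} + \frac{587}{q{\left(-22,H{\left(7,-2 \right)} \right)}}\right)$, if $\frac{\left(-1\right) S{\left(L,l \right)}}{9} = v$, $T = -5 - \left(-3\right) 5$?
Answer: $\frac{2797112}{109} \approx 25662.0$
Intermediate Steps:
$C = 15$ ($C = 3 \cdot 5 = 15$)
$v = 16$ ($v = 15 - -1 = 15 + 1 = 16$)
$T = 10$ ($T = -5 - -15 = -5 + 15 = 10$)
$S{\left(L,l \right)} = -144$ ($S{\left(L,l \right)} = \left(-9\right) 16 = -144$)
$q{\left(r,R \right)} = \frac{1}{48}$ ($q{\left(r,R \right)} = - \frac{3}{-144} = \left(-3\right) \left(- \frac{1}{144}\right) = \frac{1}{48}$)
$-2517 + \left(- \frac{1967}{-763} + \frac{587}{q{\left(-22,H{\left(7,-2 \right)} \right)}}\right) = -2517 + \left(- \frac{1967}{-763} + 587 \frac{1}{\frac{1}{48}}\right) = -2517 + \left(\left(-1967\right) \left(- \frac{1}{763}\right) + 587 \cdot 48\right) = -2517 + \left(\frac{281}{109} + 28176\right) = -2517 + \frac{3071465}{109} = \frac{2797112}{109}$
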